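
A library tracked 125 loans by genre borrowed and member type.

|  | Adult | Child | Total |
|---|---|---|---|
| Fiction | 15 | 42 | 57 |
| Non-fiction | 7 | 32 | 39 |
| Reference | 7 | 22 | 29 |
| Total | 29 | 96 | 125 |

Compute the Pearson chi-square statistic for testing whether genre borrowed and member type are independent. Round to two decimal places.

0.93

Grand total N = 125.
Expected counts (row total × column total / N):
  Fiction, Adult: 57×29/125 = 13.224
  Fiction, Child: 57×96/125 = 43.776
  Non-fiction, Adult: 39×29/125 = 9.048
  Non-fiction, Child: 39×96/125 = 29.952
  Reference, Adult: 29×29/125 = 6.728
  Reference, Child: 29×96/125 = 22.272
Contributions (O − E)²/E:
  (15 − 13.224)²/13.224 = 0.2385
  (42 − 43.776)²/43.776 = 0.0721
  (7 − 9.048)²/9.048 = 0.4636
  (32 − 29.952)²/29.952 = 0.1400
  (7 − 6.728)²/6.728 = 0.0110
  (22 − 22.272)²/22.272 = 0.0033
χ² = 0.2385 + 0.0721 + 0.4636 + 0.1400 + 0.0110 + 0.0033 = 0.93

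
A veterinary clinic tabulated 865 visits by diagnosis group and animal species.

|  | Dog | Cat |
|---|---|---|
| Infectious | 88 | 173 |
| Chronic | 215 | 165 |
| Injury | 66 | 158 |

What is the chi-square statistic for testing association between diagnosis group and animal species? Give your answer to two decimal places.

Row totals: 261, 380, 224. Column totals: 369, 496. Grand total N = 865.
Expected counts (row total × column total / N):
  Infectious, Dog: 261×369/865 = 111.340
  Infectious, Cat: 261×496/865 = 149.660
  Chronic, Dog: 380×369/865 = 162.104
  Chronic, Cat: 380×496/865 = 217.896
  Injury, Dog: 224×369/865 = 95.556
  Injury, Cat: 224×496/865 = 128.444
Contributions (O − E)²/E:
  (88 − 111.340)²/111.340 = 4.8927
  (173 − 149.660)²/149.660 = 3.6400
  (215 − 162.104)²/162.104 = 17.2604
  (165 − 217.896)²/217.896 = 12.8409
  (66 − 95.556)²/95.556 = 9.1418
  (158 − 128.444)²/128.444 = 6.8011
χ² = 4.8927 + 3.6400 + 17.2604 + 12.8409 + 9.1418 + 6.8011 = 54.58

54.58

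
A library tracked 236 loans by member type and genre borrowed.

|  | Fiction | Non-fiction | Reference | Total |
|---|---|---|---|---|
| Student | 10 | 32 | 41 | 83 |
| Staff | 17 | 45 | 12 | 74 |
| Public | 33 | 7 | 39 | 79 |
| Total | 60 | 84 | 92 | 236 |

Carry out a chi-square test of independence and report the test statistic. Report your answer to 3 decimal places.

Grand total N = 236.
Expected counts (row total × column total / N):
  Student, Fiction: 83×60/236 = 21.1017
  Student, Non-fiction: 83×84/236 = 29.5424
  Student, Reference: 83×92/236 = 32.3559
  Staff, Fiction: 74×60/236 = 18.8136
  Staff, Non-fiction: 74×84/236 = 26.3390
  Staff, Reference: 74×92/236 = 28.8475
  Public, Fiction: 79×60/236 = 20.0847
  Public, Non-fiction: 79×84/236 = 28.1186
  Public, Reference: 79×92/236 = 30.7966
Contributions (O − E)²/E:
  (10 − 21.1017)²/21.1017 = 5.8407
  (32 − 29.5424)²/29.5424 = 0.2044
  (41 − 32.3559)²/32.3559 = 2.3093
  (17 − 18.8136)²/18.8136 = 0.1748
  (45 − 26.3390)²/26.3390 = 13.2212
  (12 − 28.8475)²/28.8475 = 9.8393
  (33 − 20.0847)²/20.0847 = 8.3051
  (7 − 28.1186)²/28.1186 = 15.8612
  (39 − 30.7966)²/30.7966 = 2.1852
χ² = 5.8407 + 0.2044 + 2.3093 + 0.1748 + 13.2212 + 9.8393 + 8.3051 + 15.8612 + 2.1852 = 57.941

57.941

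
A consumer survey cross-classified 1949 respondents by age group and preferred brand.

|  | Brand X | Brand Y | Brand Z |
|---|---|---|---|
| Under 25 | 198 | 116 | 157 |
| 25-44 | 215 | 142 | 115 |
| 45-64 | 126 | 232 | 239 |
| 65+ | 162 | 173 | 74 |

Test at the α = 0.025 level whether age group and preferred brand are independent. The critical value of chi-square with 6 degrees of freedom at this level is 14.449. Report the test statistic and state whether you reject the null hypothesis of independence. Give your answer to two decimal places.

127.84; reject H₀

Row totals: 471, 472, 597, 409. Column totals: 701, 663, 585. Grand total N = 1949.
Expected counts (row total × column total / N):
  Under 25, Brand X: 471×701/1949 = 169.405
  Under 25, Brand Y: 471×663/1949 = 160.222
  Under 25, Brand Z: 471×585/1949 = 141.372
  25-44, Brand X: 472×701/1949 = 169.765
  25-44, Brand Y: 472×663/1949 = 160.562
  25-44, Brand Z: 472×585/1949 = 141.673
  45-64, Brand X: 597×701/1949 = 214.724
  45-64, Brand Y: 597×663/1949 = 203.084
  45-64, Brand Z: 597×585/1949 = 179.192
  65+, Brand X: 409×701/1949 = 147.106
  65+, Brand Y: 409×663/1949 = 139.131
  65+, Brand Z: 409×585/1949 = 122.763
Contributions (O − E)²/E:
  (198 − 169.405)²/169.405 = 4.8267
  (116 − 160.222)²/160.222 = 12.2055
  (157 − 141.372)²/141.372 = 1.7276
  (215 − 169.765)²/169.765 = 12.0532
  (142 − 160.562)²/160.562 = 2.1459
  (115 − 141.673)²/141.673 = 5.0218
  (126 − 214.724)²/214.724 = 36.6608
  (232 − 203.084)²/203.084 = 4.1172
  (239 − 179.192)²/179.192 = 19.9618
  (162 − 147.106)²/147.106 = 1.5080
  (173 − 139.131)²/139.131 = 8.2448
  (74 − 122.763)²/122.763 = 19.3693
χ² = 4.8267 + 12.2055 + 1.7276 + 12.0532 + 2.1459 + 5.0218 + 36.6608 + 4.1172 + 19.9618 + 1.5080 + 8.2448 + 19.3693 = 127.84
df = (4−1)(3−1) = 6. Since 127.84 > 14.449, reject the null hypothesis of independence at α = 0.025.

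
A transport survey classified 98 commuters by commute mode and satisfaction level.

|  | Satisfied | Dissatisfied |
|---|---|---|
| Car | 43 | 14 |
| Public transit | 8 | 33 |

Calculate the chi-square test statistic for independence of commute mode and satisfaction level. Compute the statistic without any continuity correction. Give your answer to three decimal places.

Row totals: 57, 41. Column totals: 51, 47. Grand total N = 98.
Expected counts (row total × column total / N):
  Car, Satisfied: 57×51/98 = 29.6633
  Car, Dissatisfied: 57×47/98 = 27.3367
  Public transit, Satisfied: 41×51/98 = 21.3367
  Public transit, Dissatisfied: 41×47/98 = 19.6633
Contributions (O − E)²/E:
  (43 − 29.6633)²/29.6633 = 5.9962
  (14 − 27.3367)²/27.3367 = 6.5065
  (8 − 21.3367)²/21.3367 = 8.3362
  (33 − 19.6633)²/19.6633 = 9.0457
χ² = 5.9962 + 6.5065 + 8.3362 + 9.0457 = 29.885

29.885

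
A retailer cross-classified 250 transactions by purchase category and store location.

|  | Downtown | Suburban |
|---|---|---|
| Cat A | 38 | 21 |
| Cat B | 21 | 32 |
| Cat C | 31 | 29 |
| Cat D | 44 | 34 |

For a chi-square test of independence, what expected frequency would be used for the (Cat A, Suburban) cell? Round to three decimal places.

27.376

Row total (Cat A) = 59; column total (Suburban) = 116; grand total N = 250.
Expected count = (row total × column total) / N = 59 × 116 / 250 = 27.376.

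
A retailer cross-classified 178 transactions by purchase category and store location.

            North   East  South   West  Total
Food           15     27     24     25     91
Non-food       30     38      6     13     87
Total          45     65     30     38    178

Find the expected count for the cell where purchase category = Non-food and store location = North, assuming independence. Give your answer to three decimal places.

21.994

Row total (Non-food) = 87; column total (North) = 45; grand total N = 178.
Expected count = (row total × column total) / N = 87 × 45 / 178 = 21.994.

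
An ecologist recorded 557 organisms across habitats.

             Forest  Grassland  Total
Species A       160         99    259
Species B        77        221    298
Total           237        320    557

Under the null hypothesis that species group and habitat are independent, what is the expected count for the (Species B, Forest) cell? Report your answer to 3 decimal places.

Row total (Species B) = 298; column total (Forest) = 237; grand total N = 557.
Expected count = (row total × column total) / N = 298 × 237 / 557 = 126.797.

126.797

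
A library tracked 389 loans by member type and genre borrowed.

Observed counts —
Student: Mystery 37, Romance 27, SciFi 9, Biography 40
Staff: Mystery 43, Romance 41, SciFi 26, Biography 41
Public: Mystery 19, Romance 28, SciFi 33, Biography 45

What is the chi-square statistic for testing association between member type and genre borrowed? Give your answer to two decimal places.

22.38

Row totals: 113, 151, 125. Column totals: 99, 96, 68, 126. Grand total N = 389.
Expected counts (row total × column total / N):
  Student, Mystery: 113×99/389 = 28.758
  Student, Romance: 113×96/389 = 27.887
  Student, SciFi: 113×68/389 = 19.753
  Student, Biography: 113×126/389 = 36.602
  Staff, Mystery: 151×99/389 = 38.429
  Staff, Romance: 151×96/389 = 37.265
  Staff, SciFi: 151×68/389 = 26.396
  Staff, Biography: 151×126/389 = 48.910
  Public, Mystery: 125×99/389 = 31.812
  Public, Romance: 125×96/389 = 30.848
  Public, SciFi: 125×68/389 = 21.851
  Public, Biography: 125×126/389 = 40.488
Contributions (O − E)²/E:
  (37 − 28.758)²/28.758 = 2.3621
  (27 − 27.887)²/27.887 = 0.0282
  (9 − 19.753)²/19.753 = 5.8536
  (40 − 36.602)²/36.602 = 0.3155
  (43 − 38.429)²/38.429 = 0.5437
  (41 − 37.265)²/37.265 = 0.3744
  (26 − 26.396)²/26.396 = 0.0059
  (41 − 48.910)²/48.910 = 1.2792
  (19 − 31.812)²/31.812 = 5.1599
  (28 − 30.848)²/30.848 = 0.2629
  (33 − 21.851)²/21.851 = 5.6885
  (45 − 40.488)²/40.488 = 0.5028
χ² = 2.3621 + 0.0282 + 5.8536 + 0.3155 + 0.5437 + 0.3744 + 0.0059 + 1.2792 + 5.1599 + 0.2629 + 5.6885 + 0.5028 = 22.38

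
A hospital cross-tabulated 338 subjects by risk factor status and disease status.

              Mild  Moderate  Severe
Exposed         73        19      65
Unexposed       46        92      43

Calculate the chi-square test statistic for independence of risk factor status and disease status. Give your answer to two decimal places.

Row totals: 157, 181. Column totals: 119, 111, 108. Grand total N = 338.
Expected counts (row total × column total / N):
  Exposed, Mild: 157×119/338 = 55.275
  Exposed, Moderate: 157×111/338 = 51.559
  Exposed, Severe: 157×108/338 = 50.166
  Unexposed, Mild: 181×119/338 = 63.725
  Unexposed, Moderate: 181×111/338 = 59.441
  Unexposed, Severe: 181×108/338 = 57.834
Contributions (O − E)²/E:
  (73 − 55.275)²/55.275 = 5.6839
  (19 − 51.559)²/51.559 = 20.5607
  (65 − 50.166)²/50.166 = 4.3864
  (46 − 63.725)²/63.725 = 4.9302
  (92 − 59.441)²/59.441 = 17.8343
  (43 − 57.834)²/57.834 = 3.8048
χ² = 5.6839 + 20.5607 + 4.3864 + 4.9302 + 17.8343 + 3.8048 = 57.20

57.20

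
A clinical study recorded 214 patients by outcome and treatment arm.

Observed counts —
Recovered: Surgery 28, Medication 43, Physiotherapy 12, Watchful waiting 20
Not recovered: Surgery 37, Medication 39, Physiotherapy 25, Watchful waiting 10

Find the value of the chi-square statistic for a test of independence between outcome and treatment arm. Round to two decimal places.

Row totals: 103, 111. Column totals: 65, 82, 37, 30. Grand total N = 214.
Expected counts (row total × column total / N):
  Recovered, Surgery: 103×65/214 = 31.285
  Recovered, Medication: 103×82/214 = 39.467
  Recovered, Physiotherapy: 103×37/214 = 17.808
  Recovered, Watchful waiting: 103×30/214 = 14.439
  Not recovered, Surgery: 111×65/214 = 33.715
  Not recovered, Medication: 111×82/214 = 42.533
  Not recovered, Physiotherapy: 111×37/214 = 19.192
  Not recovered, Watchful waiting: 111×30/214 = 15.561
Contributions (O − E)²/E:
  (28 − 31.285)²/31.285 = 0.3449
  (43 − 39.467)²/39.467 = 0.3163
  (12 − 17.808)²/17.808 = 1.8943
  (20 − 14.439)²/14.439 = 2.1417
  (37 − 33.715)²/33.715 = 0.3201
  (39 − 42.533)²/42.533 = 0.2935
  (25 − 19.192)²/19.192 = 1.7577
  (10 − 15.561)²/15.561 = 1.9873
χ² = 0.3449 + 0.3163 + 1.8943 + 2.1417 + 0.3201 + 0.2935 + 1.7577 + 1.9873 = 9.06

9.06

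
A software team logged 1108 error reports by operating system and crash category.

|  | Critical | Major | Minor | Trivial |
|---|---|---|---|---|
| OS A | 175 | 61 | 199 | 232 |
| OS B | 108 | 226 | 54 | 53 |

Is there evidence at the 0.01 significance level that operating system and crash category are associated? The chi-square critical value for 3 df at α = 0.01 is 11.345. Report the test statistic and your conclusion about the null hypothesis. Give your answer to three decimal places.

271.446; reject H₀

Row totals: 667, 441. Column totals: 283, 287, 253, 285. Grand total N = 1108.
Expected counts (row total × column total / N):
  OS A, Critical: 667×283/1108 = 170.3619
  OS A, Major: 667×287/1108 = 172.7699
  OS A, Minor: 667×253/1108 = 152.3023
  OS A, Trivial: 667×285/1108 = 171.5659
  OS B, Critical: 441×283/1108 = 112.6381
  OS B, Major: 441×287/1108 = 114.2301
  OS B, Minor: 441×253/1108 = 100.6977
  OS B, Trivial: 441×285/1108 = 113.4341
Contributions (O − E)²/E:
  (175 − 170.3619)²/170.3619 = 0.1263
  (61 − 172.7699)²/172.7699 = 72.3072
  (199 − 152.3023)²/152.3023 = 14.3181
  (232 − 171.5659)²/171.5659 = 21.2879
  (108 − 112.6381)²/112.6381 = 0.1910
  (226 − 114.2301)²/114.2301 = 109.3627
  (54 − 100.6977)²/100.6977 = 21.6557
  (53 − 113.4341)²/113.4341 = 32.1974
χ² = 0.1263 + 72.3072 + 14.3181 + 21.2879 + 0.1910 + 109.3627 + 21.6557 + 32.1974 = 271.446
df = (2−1)(4−1) = 3. Since 271.446 > 11.345, reject the null hypothesis of independence at α = 0.01.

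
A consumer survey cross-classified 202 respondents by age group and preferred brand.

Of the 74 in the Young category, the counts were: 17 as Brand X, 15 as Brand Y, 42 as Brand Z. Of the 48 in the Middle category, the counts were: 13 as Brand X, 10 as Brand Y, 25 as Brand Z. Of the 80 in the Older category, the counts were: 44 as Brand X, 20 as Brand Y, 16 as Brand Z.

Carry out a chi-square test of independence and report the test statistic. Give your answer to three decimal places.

Row totals: 74, 48, 80. Column totals: 74, 45, 83. Grand total N = 202.
Expected counts (row total × column total / N):
  Young, Brand X: 74×74/202 = 27.1089
  Young, Brand Y: 74×45/202 = 16.4851
  Young, Brand Z: 74×83/202 = 30.4059
  Middle, Brand X: 48×74/202 = 17.5842
  Middle, Brand Y: 48×45/202 = 10.6931
  Middle, Brand Z: 48×83/202 = 19.7228
  Older, Brand X: 80×74/202 = 29.3069
  Older, Brand Y: 80×45/202 = 17.8218
  Older, Brand Z: 80×83/202 = 32.8713
Contributions (O − E)²/E:
  (17 − 27.1089)²/27.1089 = 3.7696
  (15 − 16.4851)²/16.4851 = 0.1338
  (42 − 30.4059)²/30.4059 = 4.4210
  (13 − 17.5842)²/17.5842 = 1.1951
  (10 − 10.6931)²/10.6931 = 0.0449
  (25 − 19.7228)²/19.7228 = 1.4120
  (44 − 29.3069)²/29.3069 = 7.3664
  (20 − 17.8218)²/17.8218 = 0.2662
  (16 − 32.8713)²/32.8713 = 8.6592
χ² = 3.7696 + 0.1338 + 4.4210 + 1.1951 + 0.0449 + 1.4120 + 7.3664 + 0.2662 + 8.6592 = 27.268

27.268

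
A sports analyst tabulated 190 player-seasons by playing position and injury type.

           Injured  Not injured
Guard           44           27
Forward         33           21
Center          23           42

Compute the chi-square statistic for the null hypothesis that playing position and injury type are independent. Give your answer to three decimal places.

11.797

Row totals: 71, 54, 65. Column totals: 100, 90. Grand total N = 190.
Expected counts (row total × column total / N):
  Guard, Injured: 71×100/190 = 37.3684
  Guard, Not injured: 71×90/190 = 33.6316
  Forward, Injured: 54×100/190 = 28.4211
  Forward, Not injured: 54×90/190 = 25.5789
  Center, Injured: 65×100/190 = 34.2105
  Center, Not injured: 65×90/190 = 30.7895
Contributions (O − E)²/E:
  (44 − 37.3684)²/37.3684 = 1.1769
  (27 − 33.6316)²/33.6316 = 1.3076
  (33 − 28.4211)²/28.4211 = 0.7377
  (21 − 25.5789)²/25.5789 = 0.8197
  (23 − 34.2105)²/34.2105 = 3.6736
  (42 − 30.7895)²/30.7895 = 4.0818
χ² = 1.1769 + 1.3076 + 0.7377 + 0.8197 + 3.6736 + 4.0818 = 11.797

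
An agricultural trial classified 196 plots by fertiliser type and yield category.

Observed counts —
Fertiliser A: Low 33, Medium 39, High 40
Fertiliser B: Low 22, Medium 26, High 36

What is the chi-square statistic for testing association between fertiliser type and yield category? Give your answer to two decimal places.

Row totals: 112, 84. Column totals: 55, 65, 76. Grand total N = 196.
Expected counts (row total × column total / N):
  Fertiliser A, Low: 112×55/196 = 31.429
  Fertiliser A, Medium: 112×65/196 = 37.143
  Fertiliser A, High: 112×76/196 = 43.429
  Fertiliser B, Low: 84×55/196 = 23.571
  Fertiliser B, Medium: 84×65/196 = 27.857
  Fertiliser B, High: 84×76/196 = 32.571
Contributions (O − E)²/E:
  (33 − 31.429)²/31.429 = 0.0785
  (39 − 37.143)²/37.143 = 0.0928
  (40 − 43.429)²/43.429 = 0.2707
  (22 − 23.571)²/23.571 = 0.1047
  (26 − 27.857)²/27.857 = 0.1238
  (36 − 32.571)²/32.571 = 0.3610
χ² = 0.0785 + 0.0928 + 0.2707 + 0.1047 + 0.1238 + 0.3610 = 1.03

1.03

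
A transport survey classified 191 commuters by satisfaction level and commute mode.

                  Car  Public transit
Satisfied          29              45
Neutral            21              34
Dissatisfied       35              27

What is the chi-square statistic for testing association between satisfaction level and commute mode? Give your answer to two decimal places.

Row totals: 74, 55, 62. Column totals: 85, 106. Grand total N = 191.
Expected counts (row total × column total / N):
  Satisfied, Car: 74×85/191 = 32.9319
  Satisfied, Public transit: 74×106/191 = 41.0681
  Neutral, Car: 55×85/191 = 24.4764
  Neutral, Public transit: 55×106/191 = 30.5236
  Dissatisfied, Car: 62×85/191 = 27.5916
  Dissatisfied, Public transit: 62×106/191 = 34.4084
Contributions (O − E)²/E:
  (29 − 32.9319)²/32.9319 = 0.4694
  (45 − 41.0681)²/41.0681 = 0.3764
  (21 − 24.4764)²/24.4764 = 0.4938
  (34 − 30.5236)²/30.5236 = 0.3959
  (35 − 27.5916)²/27.5916 = 1.9892
  (27 − 34.4084)²/34.4084 = 1.5951
χ² = 0.4694 + 0.3764 + 0.4938 + 0.3959 + 1.9892 + 1.5951 = 5.32

5.32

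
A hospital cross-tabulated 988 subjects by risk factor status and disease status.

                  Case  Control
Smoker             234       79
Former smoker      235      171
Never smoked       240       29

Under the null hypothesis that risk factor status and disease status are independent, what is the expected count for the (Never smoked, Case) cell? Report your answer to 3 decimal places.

Row total (Never smoked) = 269; column total (Case) = 709; grand total N = 988.
Expected count = (row total × column total) / N = 269 × 709 / 988 = 193.037.

193.037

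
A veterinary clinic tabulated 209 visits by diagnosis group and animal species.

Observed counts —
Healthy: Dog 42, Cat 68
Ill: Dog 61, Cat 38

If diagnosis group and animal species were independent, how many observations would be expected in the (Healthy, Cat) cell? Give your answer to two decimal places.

Row total (Healthy) = 110; column total (Cat) = 106; grand total N = 209.
Expected count = (row total × column total) / N = 110 × 106 / 209 = 55.79.

55.79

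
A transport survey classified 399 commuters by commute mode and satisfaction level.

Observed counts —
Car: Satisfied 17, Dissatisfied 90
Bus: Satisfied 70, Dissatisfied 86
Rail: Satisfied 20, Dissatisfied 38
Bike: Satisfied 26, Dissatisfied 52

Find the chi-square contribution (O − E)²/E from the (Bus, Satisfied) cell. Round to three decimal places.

6.231

Row total (Bus) = 156; column total (Satisfied) = 133; N = 399.
Expected count E = 156 × 133 / 399 = 52.0000.
Contribution = (O − E)²/E = (70 − 52.0000)² / 52.0000 = 6.231.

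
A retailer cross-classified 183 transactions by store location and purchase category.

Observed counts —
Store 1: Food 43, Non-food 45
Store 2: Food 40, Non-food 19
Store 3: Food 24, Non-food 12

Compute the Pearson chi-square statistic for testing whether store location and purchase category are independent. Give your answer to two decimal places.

Row totals: 88, 59, 36. Column totals: 107, 76. Grand total N = 183.
Expected counts (row total × column total / N):
  Store 1, Food: 88×107/183 = 51.454
  Store 1, Non-food: 88×76/183 = 36.546
  Store 2, Food: 59×107/183 = 34.497
  Store 2, Non-food: 59×76/183 = 24.503
  Store 3, Food: 36×107/183 = 21.049
  Store 3, Non-food: 36×76/183 = 14.951
Contributions (O − E)²/E:
  (43 − 51.454)²/51.454 = 1.3890
  (45 − 36.546)²/36.546 = 1.9556
  (40 − 34.497)²/34.497 = 0.8778
  (19 − 24.503)²/24.503 = 1.2359
  (24 − 21.049)²/21.049 = 0.4137
  (12 − 14.951)²/14.951 = 0.5825
χ² = 1.3890 + 1.9556 + 0.8778 + 1.2359 + 0.4137 + 0.5825 = 6.45

6.45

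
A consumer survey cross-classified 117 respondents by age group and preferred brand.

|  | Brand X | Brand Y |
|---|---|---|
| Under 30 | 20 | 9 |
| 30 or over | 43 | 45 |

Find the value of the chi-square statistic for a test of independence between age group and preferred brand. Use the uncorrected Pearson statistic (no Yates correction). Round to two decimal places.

Row totals: 29, 88. Column totals: 63, 54. Grand total N = 117.
Expected counts (row total × column total / N):
  Under 30, Brand X: 29×63/117 = 15.615
  Under 30, Brand Y: 29×54/117 = 13.385
  30 or over, Brand X: 88×63/117 = 47.385
  30 or over, Brand Y: 88×54/117 = 40.615
Contributions (O − E)²/E:
  (20 − 15.615)²/15.615 = 1.2314
  (9 − 13.385)²/13.385 = 1.4366
  (43 − 47.385)²/47.385 = 0.4058
  (45 − 40.615)²/40.615 = 0.4734
χ² = 1.2314 + 1.4366 + 0.4058 + 0.4734 = 3.55

3.55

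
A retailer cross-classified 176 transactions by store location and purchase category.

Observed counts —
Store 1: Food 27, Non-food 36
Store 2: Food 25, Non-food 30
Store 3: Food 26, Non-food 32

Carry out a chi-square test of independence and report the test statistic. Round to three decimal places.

0.089

Row totals: 63, 55, 58. Column totals: 78, 98. Grand total N = 176.
Expected counts (row total × column total / N):
  Store 1, Food: 63×78/176 = 27.9205
  Store 1, Non-food: 63×98/176 = 35.0795
  Store 2, Food: 55×78/176 = 24.3750
  Store 2, Non-food: 55×98/176 = 30.6250
  Store 3, Food: 58×78/176 = 25.7045
  Store 3, Non-food: 58×98/176 = 32.2955
Contributions (O − E)²/E:
  (27 − 27.9205)²/27.9205 = 0.0303
  (36 − 35.0795)²/35.0795 = 0.0242
  (25 − 24.3750)²/24.3750 = 0.0160
  (30 − 30.6250)²/30.6250 = 0.0128
  (26 − 25.7045)²/25.7045 = 0.0034
  (32 − 32.2955)²/32.2955 = 0.0027
χ² = 0.0303 + 0.0242 + 0.0160 + 0.0128 + 0.0034 + 0.0027 = 0.089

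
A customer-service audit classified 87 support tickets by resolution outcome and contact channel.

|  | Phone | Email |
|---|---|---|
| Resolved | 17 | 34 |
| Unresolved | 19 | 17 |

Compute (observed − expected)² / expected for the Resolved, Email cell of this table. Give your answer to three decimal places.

Row total (Resolved) = 51; column total (Email) = 51; N = 87.
Expected count E = 51 × 51 / 87 = 29.8966.
Contribution = (O − E)²/E = (34 − 29.8966)² / 29.8966 = 0.563.

0.563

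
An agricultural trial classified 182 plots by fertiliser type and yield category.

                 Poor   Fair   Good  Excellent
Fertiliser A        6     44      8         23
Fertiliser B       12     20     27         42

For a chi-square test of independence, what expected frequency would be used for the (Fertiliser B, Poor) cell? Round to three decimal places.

Row total (Fertiliser B) = 101; column total (Poor) = 18; grand total N = 182.
Expected count = (row total × column total) / N = 101 × 18 / 182 = 9.989.

9.989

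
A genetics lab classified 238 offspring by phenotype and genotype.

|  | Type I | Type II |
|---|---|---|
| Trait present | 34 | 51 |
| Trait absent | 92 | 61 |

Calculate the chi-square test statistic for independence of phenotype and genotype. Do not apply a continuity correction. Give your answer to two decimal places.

8.89

Row totals: 85, 153. Column totals: 126, 112. Grand total N = 238.
Expected counts (row total × column total / N):
  Trait present, Type I: 85×126/238 = 45.000
  Trait present, Type II: 85×112/238 = 40.000
  Trait absent, Type I: 153×126/238 = 81.000
  Trait absent, Type II: 153×112/238 = 72.000
Contributions (O − E)²/E:
  (34 − 45.000)²/45.000 = 2.6889
  (51 − 40.000)²/40.000 = 3.0250
  (92 − 81.000)²/81.000 = 1.4938
  (61 − 72.000)²/72.000 = 1.6806
χ² = 2.6889 + 3.0250 + 1.4938 + 1.6806 = 8.89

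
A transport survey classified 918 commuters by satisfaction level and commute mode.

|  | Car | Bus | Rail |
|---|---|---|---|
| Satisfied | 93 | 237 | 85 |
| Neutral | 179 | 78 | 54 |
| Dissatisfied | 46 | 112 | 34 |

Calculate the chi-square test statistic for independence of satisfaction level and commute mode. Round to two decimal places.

Row totals: 415, 311, 192. Column totals: 318, 427, 173. Grand total N = 918.
Expected counts (row total × column total / N):
  Satisfied, Car: 415×318/918 = 143.758
  Satisfied, Bus: 415×427/918 = 193.034
  Satisfied, Rail: 415×173/918 = 78.208
  Neutral, Car: 311×318/918 = 107.732
  Neutral, Bus: 311×427/918 = 144.659
  Neutral, Rail: 311×173/918 = 58.609
  Dissatisfied, Car: 192×318/918 = 66.510
  Dissatisfied, Bus: 192×427/918 = 89.307
  Dissatisfied, Rail: 192×173/918 = 36.183
Contributions (O − E)²/E:
  (93 − 143.758)²/143.758 = 17.9216
  (237 − 193.034)²/193.034 = 10.0138
  (85 − 78.208)²/78.208 = 0.5899
  (179 − 107.732)²/107.732 = 47.1460
  (78 − 144.659)²/144.659 = 30.7165
  (54 − 58.609)²/58.609 = 0.3625
  (46 − 66.510)²/66.510 = 6.3248
  (112 − 89.307)²/89.307 = 5.7663
  (34 − 36.183)²/36.183 = 0.1317
χ² = 17.9216 + 10.0138 + 0.5899 + 47.1460 + 30.7165 + 0.3625 + 6.3248 + 5.7663 + 0.1317 = 118.97

118.97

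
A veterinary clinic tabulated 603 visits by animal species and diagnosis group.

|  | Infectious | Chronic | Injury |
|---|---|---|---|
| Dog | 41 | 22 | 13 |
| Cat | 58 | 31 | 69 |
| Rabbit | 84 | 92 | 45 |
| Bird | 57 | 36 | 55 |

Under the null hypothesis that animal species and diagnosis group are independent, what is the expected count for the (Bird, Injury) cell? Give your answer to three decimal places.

44.670

Row total (Bird) = 148; column total (Injury) = 182; grand total N = 603.
Expected count = (row total × column total) / N = 148 × 182 / 603 = 44.670.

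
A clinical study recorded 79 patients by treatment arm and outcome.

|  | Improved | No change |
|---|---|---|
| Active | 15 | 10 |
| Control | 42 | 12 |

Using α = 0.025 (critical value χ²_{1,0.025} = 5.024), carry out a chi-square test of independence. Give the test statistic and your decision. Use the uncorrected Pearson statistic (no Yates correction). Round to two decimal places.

2.69; fail to reject H₀

Row totals: 25, 54. Column totals: 57, 22. Grand total N = 79.
Expected counts (row total × column total / N):
  Active, Improved: 25×57/79 = 18.038
  Active, No change: 25×22/79 = 6.962
  Control, Improved: 54×57/79 = 38.962
  Control, No change: 54×22/79 = 15.038
Contributions (O − E)²/E:
  (15 − 18.038)²/18.038 = 0.5117
  (10 − 6.962)²/6.962 = 1.3257
  (42 − 38.962)²/38.962 = 0.2369
  (12 − 15.038)²/15.038 = 0.6137
χ² = 0.5117 + 1.3257 + 0.2369 + 0.6137 = 2.69
df = (2−1)(2−1) = 1. Since 2.69 < 5.024, fail to reject the null hypothesis of independence at α = 0.025.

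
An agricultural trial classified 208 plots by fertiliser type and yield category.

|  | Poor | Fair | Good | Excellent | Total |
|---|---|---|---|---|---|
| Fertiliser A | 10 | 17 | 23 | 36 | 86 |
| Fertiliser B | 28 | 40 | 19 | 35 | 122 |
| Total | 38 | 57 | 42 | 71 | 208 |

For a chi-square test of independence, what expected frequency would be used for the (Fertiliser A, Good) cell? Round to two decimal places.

17.37

Row total (Fertiliser A) = 86; column total (Good) = 42; grand total N = 208.
Expected count = (row total × column total) / N = 86 × 42 / 208 = 17.37.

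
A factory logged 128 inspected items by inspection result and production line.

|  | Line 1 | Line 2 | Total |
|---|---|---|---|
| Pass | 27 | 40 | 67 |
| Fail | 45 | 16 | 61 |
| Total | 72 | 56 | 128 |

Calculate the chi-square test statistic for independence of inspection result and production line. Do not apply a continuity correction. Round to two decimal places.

Grand total N = 128.
Expected counts (row total × column total / N):
  Pass, Line 1: 67×72/128 = 37.688
  Pass, Line 2: 67×56/128 = 29.312
  Fail, Line 1: 61×72/128 = 34.312
  Fail, Line 2: 61×56/128 = 26.688
Contributions (O − E)²/E:
  (27 − 37.688)²/37.688 = 3.0310
  (40 − 29.312)²/29.312 = 3.8972
  (45 − 34.312)²/34.312 = 3.3293
  (16 − 26.688)²/26.688 = 4.2803
χ² = 3.0310 + 3.8972 + 3.3293 + 4.2803 = 14.54

14.54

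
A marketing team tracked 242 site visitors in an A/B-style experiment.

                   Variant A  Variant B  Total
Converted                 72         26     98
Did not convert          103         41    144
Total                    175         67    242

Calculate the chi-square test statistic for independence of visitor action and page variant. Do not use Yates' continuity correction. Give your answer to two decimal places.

0.11

Grand total N = 242.
Expected counts (row total × column total / N):
  Converted, Variant A: 98×175/242 = 70.868
  Converted, Variant B: 98×67/242 = 27.132
  Did not convert, Variant A: 144×175/242 = 104.132
  Did not convert, Variant B: 144×67/242 = 39.868
Contributions (O − E)²/E:
  (72 − 70.868)²/70.868 = 0.0181
  (26 − 27.132)²/27.132 = 0.0472
  (103 − 104.132)²/104.132 = 0.0123
  (41 − 39.868)²/39.868 = 0.0321
χ² = 0.0181 + 0.0472 + 0.0123 + 0.0321 = 0.11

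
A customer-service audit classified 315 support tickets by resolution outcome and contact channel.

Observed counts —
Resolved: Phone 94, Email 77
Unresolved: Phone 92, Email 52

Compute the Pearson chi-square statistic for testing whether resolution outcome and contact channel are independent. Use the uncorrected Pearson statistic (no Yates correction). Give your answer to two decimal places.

2.57

Row totals: 171, 144. Column totals: 186, 129. Grand total N = 315.
Expected counts (row total × column total / N):
  Resolved, Phone: 171×186/315 = 100.971
  Resolved, Email: 171×129/315 = 70.029
  Unresolved, Phone: 144×186/315 = 85.029
  Unresolved, Email: 144×129/315 = 58.971
Contributions (O − E)²/E:
  (94 − 100.971)²/100.971 = 0.4813
  (77 − 70.029)²/70.029 = 0.6939
  (92 − 85.029)²/85.029 = 0.5715
  (52 − 58.971)²/58.971 = 0.8240
χ² = 0.4813 + 0.6939 + 0.5715 + 0.8240 = 2.57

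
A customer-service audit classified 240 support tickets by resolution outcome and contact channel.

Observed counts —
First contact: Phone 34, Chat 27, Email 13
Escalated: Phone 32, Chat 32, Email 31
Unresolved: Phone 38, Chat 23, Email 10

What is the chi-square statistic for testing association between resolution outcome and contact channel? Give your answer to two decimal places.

Row totals: 74, 95, 71. Column totals: 104, 82, 54. Grand total N = 240.
Expected counts (row total × column total / N):
  First contact, Phone: 74×104/240 = 32.067
  First contact, Chat: 74×82/240 = 25.283
  First contact, Email: 74×54/240 = 16.650
  Escalated, Phone: 95×104/240 = 41.167
  Escalated, Chat: 95×82/240 = 32.458
  Escalated, Email: 95×54/240 = 21.375
  Unresolved, Phone: 71×104/240 = 30.767
  Unresolved, Chat: 71×82/240 = 24.258
  Unresolved, Email: 71×54/240 = 15.975
Contributions (O − E)²/E:
  (34 − 32.067)²/32.067 = 0.1165
  (27 − 25.283)²/25.283 = 0.1166
  (13 − 16.650)²/16.650 = 0.8002
  (32 − 41.167)²/41.167 = 2.0413
  (32 − 32.458)²/32.458 = 0.0065
  (31 − 21.375)²/21.375 = 4.3341
  (38 − 30.767)²/30.767 = 1.7004
  (23 − 24.258)²/24.258 = 0.0652
  (10 − 15.975)²/15.975 = 2.2348
χ² = 0.1165 + 0.1166 + 0.8002 + 2.0413 + 0.0065 + 4.3341 + 1.7004 + 0.0652 + 2.2348 = 11.42

11.42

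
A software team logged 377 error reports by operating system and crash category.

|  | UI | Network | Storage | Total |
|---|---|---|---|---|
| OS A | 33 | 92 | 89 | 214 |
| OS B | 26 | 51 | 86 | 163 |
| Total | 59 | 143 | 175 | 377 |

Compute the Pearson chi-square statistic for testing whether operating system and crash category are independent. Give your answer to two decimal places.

5.84

Grand total N = 377.
Expected counts (row total × column total / N):
  OS A, UI: 214×59/377 = 33.4907
  OS A, Network: 214×143/377 = 81.1724
  OS A, Storage: 214×175/377 = 99.3369
  OS B, UI: 163×59/377 = 25.5093
  OS B, Network: 163×143/377 = 61.8276
  OS B, Storage: 163×175/377 = 75.6631
Contributions (O − E)²/E:
  (33 − 33.4907)²/33.4907 = 0.0072
  (92 − 81.1724)²/81.1724 = 1.4443
  (89 − 99.3369)²/99.3369 = 1.0756
  (26 − 25.5093)²/25.5093 = 0.0094
  (51 − 61.8276)²/61.8276 = 1.8962
  (86 − 75.6631)²/75.6631 = 1.4122
χ² = 0.0072 + 1.4443 + 1.0756 + 0.0094 + 1.8962 + 1.4122 = 5.84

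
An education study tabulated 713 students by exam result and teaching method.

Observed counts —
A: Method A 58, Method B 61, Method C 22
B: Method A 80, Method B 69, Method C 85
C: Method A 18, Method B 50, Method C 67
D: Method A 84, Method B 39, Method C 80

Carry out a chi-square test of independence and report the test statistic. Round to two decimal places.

64.52

Row totals: 141, 234, 135, 203. Column totals: 240, 219, 254. Grand total N = 713.
Expected counts (row total × column total / N):
  A, Method A: 141×240/713 = 47.461
  A, Method B: 141×219/713 = 43.309
  A, Method C: 141×254/713 = 50.230
  B, Method A: 234×240/713 = 78.766
  B, Method B: 234×219/713 = 71.874
  B, Method C: 234×254/713 = 83.360
  C, Method A: 135×240/713 = 45.442
  C, Method B: 135×219/713 = 41.466
  C, Method C: 135×254/713 = 48.093
  D, Method A: 203×240/713 = 68.331
  D, Method B: 203×219/713 = 62.352
  D, Method C: 203×254/713 = 72.317
Contributions (O − E)²/E:
  (58 − 47.461)²/47.461 = 2.3402
  (61 − 43.309)²/43.309 = 7.2265
  (22 − 50.230)²/50.230 = 15.8657
  (80 − 78.766)²/78.766 = 0.0193
  (69 − 71.874)²/71.874 = 0.1149
  (85 − 83.360)²/83.360 = 0.0323
  (18 − 45.442)²/45.442 = 16.5720
  (50 − 41.466)²/41.466 = 1.7564
  (67 − 48.093)²/48.093 = 7.4330
  (84 − 68.331)²/68.331 = 3.5931
  (39 − 62.352)²/62.352 = 8.7458
  (80 − 72.317)²/72.317 = 0.8162
χ² = 2.3402 + 7.2265 + 15.8657 + 0.0193 + 0.1149 + 0.0323 + 16.5720 + 1.7564 + 7.4330 + 3.5931 + 8.7458 + 0.8162 = 64.52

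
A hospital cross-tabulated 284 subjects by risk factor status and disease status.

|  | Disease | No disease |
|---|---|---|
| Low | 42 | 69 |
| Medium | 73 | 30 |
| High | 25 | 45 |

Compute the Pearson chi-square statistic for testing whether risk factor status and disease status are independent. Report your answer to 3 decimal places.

30.183

Row totals: 111, 103, 70. Column totals: 140, 144. Grand total N = 284.
Expected counts (row total × column total / N):
  Low, Disease: 111×140/284 = 54.7183
  Low, No disease: 111×144/284 = 56.2817
  Medium, Disease: 103×140/284 = 50.7746
  Medium, No disease: 103×144/284 = 52.2254
  High, Disease: 70×140/284 = 34.5070
  High, No disease: 70×144/284 = 35.4930
Contributions (O − E)²/E:
  (42 − 54.7183)²/54.7183 = 2.9561
  (69 − 56.2817)²/56.2817 = 2.8740
  (73 − 50.7746)²/50.7746 = 9.7287
  (30 − 52.2254)²/52.2254 = 9.4584
  (25 − 34.5070)²/34.5070 = 2.6193
  (45 − 35.4930)²/35.4930 = 2.5465
χ² = 2.9561 + 2.8740 + 9.7287 + 9.4584 + 2.6193 + 2.5465 = 30.183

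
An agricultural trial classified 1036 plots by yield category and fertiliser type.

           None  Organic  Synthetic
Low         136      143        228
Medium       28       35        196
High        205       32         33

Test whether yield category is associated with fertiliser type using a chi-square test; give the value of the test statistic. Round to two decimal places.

330.77

Row totals: 507, 259, 270. Column totals: 369, 210, 457. Grand total N = 1036.
Expected counts (row total × column total / N):
  Low, None: 507×369/1036 = 180.582
  Low, Organic: 507×210/1036 = 102.770
  Low, Synthetic: 507×457/1036 = 223.648
  Medium, None: 259×369/1036 = 92.250
  Medium, Organic: 259×210/1036 = 52.500
  Medium, Synthetic: 259×457/1036 = 114.250
  High, None: 270×369/1036 = 96.168
  High, Organic: 270×210/1036 = 54.730
  High, Synthetic: 270×457/1036 = 119.102
Contributions (O − E)²/E:
  (136 − 180.582)²/180.582 = 11.0064
  (143 − 102.770)²/102.770 = 15.7483
  (228 − 223.648)²/223.648 = 0.0847
  (28 − 92.250)²/92.250 = 44.7486
  (35 − 52.500)²/52.500 = 5.8333
  (196 − 114.250)²/114.250 = 58.4951
  (205 − 96.168)²/96.168 = 123.1637
  (32 − 54.730)²/54.730 = 9.4400
  (33 − 119.102)²/119.102 = 62.2454
χ² = 11.0064 + 15.7483 + 0.0847 + 44.7486 + 5.8333 + 58.4951 + 123.1637 + 9.4400 + 62.2454 = 330.77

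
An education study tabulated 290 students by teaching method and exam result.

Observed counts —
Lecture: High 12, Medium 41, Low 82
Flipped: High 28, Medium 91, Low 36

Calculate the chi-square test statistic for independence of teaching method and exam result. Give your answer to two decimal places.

42.09

Row totals: 135, 155. Column totals: 40, 132, 118. Grand total N = 290.
Expected counts (row total × column total / N):
  Lecture, High: 135×40/290 = 18.621
  Lecture, Medium: 135×132/290 = 61.448
  Lecture, Low: 135×118/290 = 54.931
  Flipped, High: 155×40/290 = 21.379
  Flipped, Medium: 155×132/290 = 70.552
  Flipped, Low: 155×118/290 = 63.069
Contributions (O − E)²/E:
  (12 − 18.621)²/18.621 = 2.3542
  (41 − 61.448)²/61.448 = 6.8045
  (82 − 54.931)²/54.931 = 13.3391
  (28 − 21.379)²/21.379 = 2.0505
  (91 − 70.552)²/70.552 = 5.9264
  (36 − 63.069)²/63.069 = 11.6179
χ² = 2.3542 + 6.8045 + 13.3391 + 2.0505 + 5.9264 + 11.6179 = 42.09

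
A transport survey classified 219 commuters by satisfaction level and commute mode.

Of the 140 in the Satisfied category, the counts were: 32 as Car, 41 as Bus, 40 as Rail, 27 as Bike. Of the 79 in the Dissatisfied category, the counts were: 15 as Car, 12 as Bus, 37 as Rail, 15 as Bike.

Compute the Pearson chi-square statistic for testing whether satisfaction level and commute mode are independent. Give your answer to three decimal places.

9.292

Row totals: 140, 79. Column totals: 47, 53, 77, 42. Grand total N = 219.
Expected counts (row total × column total / N):
  Satisfied, Car: 140×47/219 = 30.0457
  Satisfied, Bus: 140×53/219 = 33.8813
  Satisfied, Rail: 140×77/219 = 49.2237
  Satisfied, Bike: 140×42/219 = 26.8493
  Dissatisfied, Car: 79×47/219 = 16.9543
  Dissatisfied, Bus: 79×53/219 = 19.1187
  Dissatisfied, Rail: 79×77/219 = 27.7763
  Dissatisfied, Bike: 79×42/219 = 15.1507
Contributions (O − E)²/E:
  (32 − 30.0457)²/30.0457 = 0.1271
  (41 − 33.8813)²/33.8813 = 1.4957
  (40 − 49.2237)²/49.2237 = 1.7284
  (27 − 26.8493)²/26.8493 = 0.0008
  (15 − 16.9543)²/16.9543 = 0.2253
  (12 − 19.1187)²/19.1187 = 2.6506
  (37 − 27.7763)²/27.7763 = 3.0629
  (15 − 15.1507)²/15.1507 = 0.0015
χ² = 0.1271 + 1.4957 + 1.7284 + 0.0008 + 0.2253 + 2.6506 + 3.0629 + 0.0015 = 9.292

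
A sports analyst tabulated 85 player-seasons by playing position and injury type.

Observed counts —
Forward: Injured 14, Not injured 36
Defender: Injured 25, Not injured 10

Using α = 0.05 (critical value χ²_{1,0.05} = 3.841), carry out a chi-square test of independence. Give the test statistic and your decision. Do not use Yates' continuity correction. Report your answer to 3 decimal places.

15.638; reject H₀

Row totals: 50, 35. Column totals: 39, 46. Grand total N = 85.
Expected counts (row total × column total / N):
  Forward, Injured: 50×39/85 = 22.9412
  Forward, Not injured: 50×46/85 = 27.0588
  Defender, Injured: 35×39/85 = 16.0588
  Defender, Not injured: 35×46/85 = 18.9412
Contributions (O − E)²/E:
  (14 − 22.9412)²/22.9412 = 3.4848
  (36 − 27.0588)²/27.0588 = 2.9545
  (25 − 16.0588)²/16.0588 = 4.9783
  (10 − 18.9412)²/18.9412 = 4.2207
χ² = 3.4848 + 2.9545 + 4.9783 + 4.2207 = 15.638
df = (2−1)(2−1) = 1. Since 15.638 > 3.841, reject the null hypothesis of independence at α = 0.05.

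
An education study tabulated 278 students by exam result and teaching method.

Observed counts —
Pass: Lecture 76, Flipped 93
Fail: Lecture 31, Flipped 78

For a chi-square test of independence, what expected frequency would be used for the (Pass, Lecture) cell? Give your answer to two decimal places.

Row total (Pass) = 169; column total (Lecture) = 107; grand total N = 278.
Expected count = (row total × column total) / N = 169 × 107 / 278 = 65.05.

65.05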